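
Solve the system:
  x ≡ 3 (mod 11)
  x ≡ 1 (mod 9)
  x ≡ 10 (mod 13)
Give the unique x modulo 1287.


Moduli 11, 9, 13 are pairwise coprime; by CRT there is a unique solution modulo M = 11 · 9 · 13 = 1287.
Solve pairwise, accumulating the modulus:
  Start with x ≡ 3 (mod 11).
  Combine with x ≡ 1 (mod 9): since gcd(11, 9) = 1, we get a unique residue mod 99.
    Write x = 3 + 11·t and substitute into x ≡ 1 (mod 9): 11·t ≡ 1 − 3 = -2 (mod 9).
    Reduce coefficients mod 9: 2·t ≡ 7 (mod 9).
    The inverse of 2 mod 9 is 5 (since 2·5 = 10 = 1·9 + 1), so t ≡ 5·7 = 35 ≡ 8 (mod 9).
    Then x = 3 + 11·8 = 91, valid modulo lcm(11, 9) = 99: x ≡ 91 (mod 99).
  Combine with x ≡ 10 (mod 13): since gcd(99, 13) = 1, we get a unique residue mod 1287.
    Write x = 91 + 99·t and substitute into x ≡ 10 (mod 13): 99·t ≡ 10 − 91 = -81 (mod 13).
    Reduce coefficients mod 13: 8·t ≡ 10 (mod 13).
    The inverse of 8 mod 13 is 5 (since 8·5 = 40 = 3·13 + 1), so t ≡ 5·10 = 50 ≡ 11 (mod 13).
    Then x = 91 + 99·11 = 1180, valid modulo lcm(99, 13) = 1287: x ≡ 1180 (mod 1287).
Verify: 1180 mod 11 = 3 ✓, 1180 mod 9 = 1 ✓, 1180 mod 13 = 10 ✓.

x ≡ 1180 (mod 1287).


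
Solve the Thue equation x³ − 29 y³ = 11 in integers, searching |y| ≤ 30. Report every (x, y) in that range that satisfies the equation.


The equation is x³ - 29y³ = 11. For fixed y, x³ = 29·y³ + 11, so a solution requires the RHS to be a perfect cube.
Strategy: iterate y from -30 to 30, compute RHS = 29·y³ + 11, and check whether it is a (positive or negative) perfect cube.
Check small values of y:
  y = 0: RHS = 11 is not a perfect cube.
  y = 1: RHS = 40 is not a perfect cube.
  y = -1: RHS = -18 is not a perfect cube.
  y = 2: RHS = 243 is not a perfect cube.
  y = -2: RHS = -221 is not a perfect cube.
  y = 3: RHS = 794 is not a perfect cube.
  y = -3: RHS = -772 is not a perfect cube.
Continuing the search up to |y| = 30 finds no solutions either.
No (x, y) in the scanned range satisfies the equation.

No integer solutions with |y| ≤ 30.


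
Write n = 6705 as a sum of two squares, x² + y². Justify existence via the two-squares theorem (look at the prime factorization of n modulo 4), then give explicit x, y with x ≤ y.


Step 1: Factor n = 6705 = 3^2 · 5 · 149.
Step 2: Check the mod-4 condition on each prime factor: 3 ≡ 3 (mod 4), exponent 2 (must be even); 5 ≡ 1 (mod 4), exponent 1; 149 ≡ 1 (mod 4), exponent 1.
All primes ≡ 3 (mod 4) appear to even exponent (or don't appear), so by the two-squares theorem n IS expressible as a sum of two squares.
Step 3: Build a representation. Group n = k² · m with k = 3 and m = 5 · 149 = 745 (a product of primes ≡ 1 (mod 4)); a representation of m scales to one of n via (k·x)² + (k·y)² = k²(x² + y²). Each prime p ≡ 1 (mod 4) is itself a sum of two squares; find a² by testing p − a² for a perfect square:
  5: 5 − 1² = 4 = 2² ⇒ 5 = 1² + 2².
  149: 149 − 1² = 148, 149 − 2² = 145, 149 − 3² = 140, 149 − 4² = 133, 149 − 5² = 124, 149 − 6² = 113, 149 − 7² = 100 = 10² ⇒ 149 = 7² + 10².
  Combine using the Brahmagupta–Fibonacci identity (a² + b²)(c² + d²) = (ac − bd)² + (ad + bc)² = (ac + bd)² + (ad − bc)²:
  5 · 149 = 745: from (1² + 2²)(7² + 10²), take (1·7 − 2·10, 1·10 + 2·7) = (7 − 20, 10 + 14) = (-13, 24); dropping signs (only squares matter) gives (13, 24); check 13² + 24² = 169 + 576 = 745 ✓.
  Scale by k = 3: (3·13, 3·24) = (39, 72).
Step 4: Order so x ≤ y and verify: 39² + 72² = 1521 + 5184 = 6705 = n. ✓

n = 6705 = 39² + 72² (one valid representation with x ≤ y).


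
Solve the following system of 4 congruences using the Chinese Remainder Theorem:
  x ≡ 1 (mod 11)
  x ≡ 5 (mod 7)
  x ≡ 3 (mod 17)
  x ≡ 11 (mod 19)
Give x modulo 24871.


Product of moduli M = 11 · 7 · 17 · 19 = 24871.
Merge one congruence at a time:
  Start: x ≡ 1 (mod 11).
  Combine with x ≡ 5 (mod 7); new modulus lcm = 77.
    Write x = 1 + 11·t and substitute into x ≡ 5 (mod 7): 11·t ≡ 5 − 1 = 4 (mod 7).
    Reduce coefficients mod 7: 4·t ≡ 4 (mod 7).
    The inverse of 4 mod 7 is 2 (since 4·2 = 8 = 1·7 + 1), so t ≡ 2·4 = 8 ≡ 1 (mod 7).
    Then x = 1 + 11·1 = 12, valid modulo lcm(11, 7) = 77: x ≡ 12 (mod 77).
  Combine with x ≡ 3 (mod 17); new modulus lcm = 1309.
    Write x = 12 + 77·t and substitute into x ≡ 3 (mod 17): 77·t ≡ 3 − 12 = -9 (mod 17).
    Reduce coefficients mod 17: 9·t ≡ 8 (mod 17).
    The inverse of 9 mod 17 is 2 (since 9·2 = 18 = 1·17 + 1), so t ≡ 2·8 = 16 ≡ 16 (mod 17).
    Then x = 12 + 77·16 = 1244, valid modulo lcm(77, 17) = 1309: x ≡ 1244 (mod 1309).
  Combine with x ≡ 11 (mod 19); new modulus lcm = 24871.
    Write x = 1244 + 1309·t and substitute into x ≡ 11 (mod 19): 1309·t ≡ 11 − 1244 = -1233 (mod 19).
    Reduce coefficients mod 19: 17·t ≡ 2 (mod 19).
    The inverse of 17 mod 19 is 9 (since 17·9 = 153 = 8·19 + 1), so t ≡ 9·2 = 18 ≡ 18 (mod 19).
    Then x = 1244 + 1309·18 = 24806, valid modulo lcm(1309, 19) = 24871: x ≡ 24806 (mod 24871).
Verify against each original: 24806 mod 11 = 1, 24806 mod 7 = 5, 24806 mod 17 = 3, 24806 mod 19 = 11.

x ≡ 24806 (mod 24871).


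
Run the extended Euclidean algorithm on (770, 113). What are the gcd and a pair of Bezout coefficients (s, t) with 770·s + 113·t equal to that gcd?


Euclidean algorithm on (770, 113) — divide until remainder is 0:
  770 = 6 · 113 + 92
  113 = 1 · 92 + 21
  92 = 4 · 21 + 8
  21 = 2 · 8 + 5
  8 = 1 · 5 + 3
  5 = 1 · 3 + 2
  3 = 1 · 2 + 1
  2 = 2 · 1 + 0
gcd(770, 113) = 1.
Track Bezout coefficients alongside the remainders: start with r₀ = 770 = a·1 + b·0 (s = 1, t = 0) and r₁ = 113 = a·0 + b·1 (s = 0, t = 1); each new remainder r_{k+1} = r_{k-1} − q_k·r_k inherits s_{k+1} = s_{k-1} − q_k·s_k, t_{k+1} = t_{k-1} − q_k·t_k, so r_k = a·s_k + b·t_k at every step:
  q = 6: r = 92, s = 1 − 6·0 = 1, t = 0 − 6·1 = -6  (check: 770·1 + 113·(-6) = 92)
  q = 1: r = 21, s = 0 − 1·1 = -1, t = 1 − 1·(-6) = 7  (check: 770·(-1) + 113·7 = 21)
  q = 4: r = 8, s = 1 − 4·(-1) = 5, t = -6 − 4·7 = -34  (check: 770·5 + 113·(-34) = 8)
  q = 2: r = 5, s = -1 − 2·5 = -11, t = 7 − 2·(-34) = 75  (check: 770·(-11) + 113·75 = 5)
  q = 1: r = 3, s = 5 − 1·(-11) = 16, t = -34 − 1·75 = -109  (check: 770·16 + 113·(-109) = 3)
  q = 1: r = 2, s = -11 − 1·16 = -27, t = 75 − 1·(-109) = 184  (check: 770·(-27) + 113·184 = 2)
  q = 1: r = 1, s = 16 − 1·(-27) = 43, t = -109 − 1·184 = -293  (check: 770·43 + 113·(-293) = 1)
The row with r = 1 (the gcd) gives the Bezout coefficients s = 43, t = -293.
Result: 770 · (43) + 113 · (-293) = 1.

gcd(770, 113) = 1; s = 43, t = -293 (check: 770·43 + 113·(-293) = 1).


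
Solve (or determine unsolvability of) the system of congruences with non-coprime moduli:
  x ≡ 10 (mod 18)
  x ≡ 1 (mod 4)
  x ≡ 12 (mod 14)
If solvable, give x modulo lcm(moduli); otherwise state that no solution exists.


Moduli 18, 4, 14 are not pairwise coprime, so CRT works modulo lcm(m_i) when all pairwise compatibility conditions hold.
Pairwise compatibility: gcd(m_i, m_j) must divide a_i - a_j for every pair.
Merge one congruence at a time:
  Start: x ≡ 10 (mod 18).
  Combine with x ≡ 1 (mod 4): gcd(18, 4) = 2, and 1 - 10 = -9 is NOT divisible by 2.
    ⇒ system is inconsistent (no integer solution).

No solution (the system is inconsistent).


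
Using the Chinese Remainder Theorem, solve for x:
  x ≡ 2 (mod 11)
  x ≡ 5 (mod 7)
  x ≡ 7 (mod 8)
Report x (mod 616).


Moduli 11, 7, 8 are pairwise coprime; by CRT there is a unique solution modulo M = 11 · 7 · 8 = 616.
Solve pairwise, accumulating the modulus:
  Start with x ≡ 2 (mod 11).
  Combine with x ≡ 5 (mod 7): since gcd(11, 7) = 1, we get a unique residue mod 77.
    Write x = 2 + 11·t and substitute into x ≡ 5 (mod 7): 11·t ≡ 5 − 2 = 3 (mod 7).
    Reduce coefficients mod 7: 4·t ≡ 3 (mod 7).
    The inverse of 4 mod 7 is 2 (since 4·2 = 8 = 1·7 + 1), so t ≡ 2·3 = 6 ≡ 6 (mod 7).
    Then x = 2 + 11·6 = 68, valid modulo lcm(11, 7) = 77: x ≡ 68 (mod 77).
  Combine with x ≡ 7 (mod 8): since gcd(77, 8) = 1, we get a unique residue mod 616.
    Write x = 68 + 77·t and substitute into x ≡ 7 (mod 8): 77·t ≡ 7 − 68 = -61 (mod 8).
    Reduce coefficients mod 8: 5·t ≡ 3 (mod 8).
    The inverse of 5 mod 8 is 5 (since 5·5 = 25 = 3·8 + 1), so t ≡ 5·3 = 15 ≡ 7 (mod 8).
    Then x = 68 + 77·7 = 607, valid modulo lcm(77, 8) = 616: x ≡ 607 (mod 616).
Verify: 607 mod 11 = 2 ✓, 607 mod 7 = 5 ✓, 607 mod 8 = 7 ✓.

x ≡ 607 (mod 616).


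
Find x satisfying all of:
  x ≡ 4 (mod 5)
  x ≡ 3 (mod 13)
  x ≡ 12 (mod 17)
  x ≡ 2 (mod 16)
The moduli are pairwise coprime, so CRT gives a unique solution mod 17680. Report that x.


Product of moduli M = 5 · 13 · 17 · 16 = 17680.
Merge one congruence at a time:
  Start: x ≡ 4 (mod 5).
  Combine with x ≡ 3 (mod 13); new modulus lcm = 65.
    Write x = 4 + 5·t and substitute into x ≡ 3 (mod 13): 5·t ≡ 3 − 4 = -1 (mod 13).
    Reduce coefficients mod 13: 5·t ≡ 12 (mod 13).
    The inverse of 5 mod 13 is 8 (since 5·8 = 40 = 3·13 + 1), so t ≡ 8·12 = 96 ≡ 5 (mod 13).
    Then x = 4 + 5·5 = 29, valid modulo lcm(5, 13) = 65: x ≡ 29 (mod 65).
  Combine with x ≡ 12 (mod 17); new modulus lcm = 1105.
    Write x = 29 + 65·t and substitute into x ≡ 12 (mod 17): 65·t ≡ 12 − 29 = -17 (mod 17).
    Reduce coefficients mod 17: 14·t ≡ 0 (mod 17).
    The inverse of 14 mod 17 is 11 (since 14·11 = 154 = 9·17 + 1), so t ≡ 11·0 = 0 ≡ 0 (mod 17).
    Then x = 29 + 65·0 = 29, valid modulo lcm(65, 17) = 1105: x ≡ 29 (mod 1105).
  Combine with x ≡ 2 (mod 16); new modulus lcm = 17680.
    Write x = 29 + 1105·t and substitute into x ≡ 2 (mod 16): 1105·t ≡ 2 − 29 = -27 (mod 16).
    Reduce coefficients mod 16: 1·t ≡ 5 (mod 16).
    So t ≡ 5 (mod 16).
    Then x = 29 + 1105·5 = 5554, valid modulo lcm(1105, 16) = 17680: x ≡ 5554 (mod 17680).
Verify against each original: 5554 mod 5 = 4, 5554 mod 13 = 3, 5554 mod 17 = 12, 5554 mod 16 = 2.

x ≡ 5554 (mod 17680).


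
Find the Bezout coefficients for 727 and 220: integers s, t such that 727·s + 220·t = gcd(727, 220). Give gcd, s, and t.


Euclidean algorithm on (727, 220) — divide until remainder is 0:
  727 = 3 · 220 + 67
  220 = 3 · 67 + 19
  67 = 3 · 19 + 10
  19 = 1 · 10 + 9
  10 = 1 · 9 + 1
  9 = 9 · 1 + 0
gcd(727, 220) = 1.
Track Bezout coefficients alongside the remainders: start with r₀ = 727 = a·1 + b·0 (s = 1, t = 0) and r₁ = 220 = a·0 + b·1 (s = 0, t = 1); each new remainder r_{k+1} = r_{k-1} − q_k·r_k inherits s_{k+1} = s_{k-1} − q_k·s_k, t_{k+1} = t_{k-1} − q_k·t_k, so r_k = a·s_k + b·t_k at every step:
  q = 3: r = 67, s = 1 − 3·0 = 1, t = 0 − 3·1 = -3  (check: 727·1 + 220·(-3) = 67)
  q = 3: r = 19, s = 0 − 3·1 = -3, t = 1 − 3·(-3) = 10  (check: 727·(-3) + 220·10 = 19)
  q = 3: r = 10, s = 1 − 3·(-3) = 10, t = -3 − 3·10 = -33  (check: 727·10 + 220·(-33) = 10)
  q = 1: r = 9, s = -3 − 1·10 = -13, t = 10 − 1·(-33) = 43  (check: 727·(-13) + 220·43 = 9)
  q = 1: r = 1, s = 10 − 1·(-13) = 23, t = -33 − 1·43 = -76  (check: 727·23 + 220·(-76) = 1)
The row with r = 1 (the gcd) gives the Bezout coefficients s = 23, t = -76.
Result: 727 · (23) + 220 · (-76) = 1.

gcd(727, 220) = 1; s = 23, t = -76 (check: 727·23 + 220·(-76) = 1).


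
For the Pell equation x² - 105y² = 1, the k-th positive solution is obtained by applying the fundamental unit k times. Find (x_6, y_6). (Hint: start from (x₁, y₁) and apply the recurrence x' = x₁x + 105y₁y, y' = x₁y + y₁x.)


Step 1: Find the fundamental solution (x₁, y₁) of x² - 105y² = 1.
  Expand √105 as a continued fraction. a₀ = ⌊√105⌋ = 10; iterate m_{k+1} = d_k·a_k − m_k, d_{k+1} = (105 − m_{k+1}²)/d_k, a_{k+1} = ⌊(a₀ + m_{k+1})/d_{k+1}⌋ (starting m₀ = 0, d₀ = 1), with convergents p_k = a_k·p_{k-1} + p_{k-2}, q_k = a_k·q_{k-1} + q_{k-2} (p₋₁ = 1, q₋₁ = 0):
  k = 0: a₀ = 10; p₀/q₀ = 10/1; p₀² − 105·q₀² = 100 − 105 = -5.
  k = 1: m = 10, d = 5, a = ⌊(10 + 10)/5⌋ = 4; p/q = (4·10 + 1)/(4·1 + 0) = 41/4; p² − 105·q² = 1681 − 1680 = 1.
  The first convergent with p² − 105·q² = 1 gives the fundamental solution (x₁, y₁) = (41, 4).
Step 2: Apply the recurrence (x_{n+1}, y_{n+1}) = (x₁x_n + 105y₁y_n, x₁y_n + y₁x_n) repeatedly.
  From (x_1, y_1) = (41, 4): x_2 = 41·41 + 105·4·4 = 3361; y_2 = 41·4 + 4·41 = 328.
  From (x_2, y_2) = (3361, 328): x_3 = 41·3361 + 105·4·328 = 275561; y_3 = 41·328 + 4·3361 = 26892.
  From (x_3, y_3) = (275561, 26892): x_4 = 41·275561 + 105·4·26892 = 22592641; y_4 = 41·26892 + 4·275561 = 2204816.
  From (x_4, y_4) = (22592641, 2204816): x_5 = 41·22592641 + 105·4·2204816 = 1852321001; y_5 = 41·2204816 + 4·22592641 = 180768020.
  From (x_5, y_5) = (1852321001, 180768020): x_6 = 41·1852321001 + 105·4·180768020 = 151867729441; y_6 = 41·180768020 + 4·1852321001 = 14820772824.
Step 3: Verify x_6² - 105·y_6² = 23063807245564778172481 - 23063807245564778172480 = 1 (should be 1). ✓

(x_1, y_1) = (41, 4); (x_6, y_6) = (151867729441, 14820772824).


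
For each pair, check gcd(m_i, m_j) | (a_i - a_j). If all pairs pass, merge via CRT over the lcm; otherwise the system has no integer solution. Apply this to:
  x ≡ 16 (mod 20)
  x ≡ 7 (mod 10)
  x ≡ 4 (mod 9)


Moduli 20, 10, 9 are not pairwise coprime, so CRT works modulo lcm(m_i) when all pairwise compatibility conditions hold.
Pairwise compatibility: gcd(m_i, m_j) must divide a_i - a_j for every pair.
Merge one congruence at a time:
  Start: x ≡ 16 (mod 20).
  Combine with x ≡ 7 (mod 10): gcd(20, 10) = 10, and 7 - 16 = -9 is NOT divisible by 10.
    ⇒ system is inconsistent (no integer solution).

No solution (the system is inconsistent).


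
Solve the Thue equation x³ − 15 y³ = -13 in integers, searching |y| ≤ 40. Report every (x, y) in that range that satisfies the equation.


The equation is x³ - 15y³ = -13. For fixed y, x³ = 15·y³ − 13, so a solution requires the RHS to be a perfect cube.
Strategy: iterate y from -40 to 40, compute RHS = 15·y³ − 13, and check whether it is a (positive or negative) perfect cube.
Check small values of y:
  y = 0: RHS = -13 is not a perfect cube.
  y = 1: RHS = 2 is not a perfect cube.
  y = -1: RHS = -28 is not a perfect cube.
  y = 2: RHS = 107 is not a perfect cube.
  y = -2: RHS = -133 is not a perfect cube.
  y = 3: RHS = 392 is not a perfect cube.
  y = -3: RHS = -418 is not a perfect cube.
Continuing the search up to |y| = 40 finds no solutions either.
No (x, y) in the scanned range satisfies the equation.

No integer solutions with |y| ≤ 40.


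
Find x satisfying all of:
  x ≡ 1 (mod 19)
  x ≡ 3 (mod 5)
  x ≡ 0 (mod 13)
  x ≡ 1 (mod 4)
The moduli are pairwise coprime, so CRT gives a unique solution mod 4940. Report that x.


Product of moduli M = 19 · 5 · 13 · 4 = 4940.
Merge one congruence at a time:
  Start: x ≡ 1 (mod 19).
  Combine with x ≡ 3 (mod 5); new modulus lcm = 95.
    Write x = 1 + 19·t and substitute into x ≡ 3 (mod 5): 19·t ≡ 3 − 1 = 2 (mod 5).
    Reduce coefficients mod 5: 4·t ≡ 2 (mod 5).
    The inverse of 4 mod 5 is 4 (since 4·4 = 16 = 3·5 + 1), so t ≡ 4·2 = 8 ≡ 3 (mod 5).
    Then x = 1 + 19·3 = 58, valid modulo lcm(19, 5) = 95: x ≡ 58 (mod 95).
  Combine with x ≡ 0 (mod 13); new modulus lcm = 1235.
    Write x = 58 + 95·t and substitute into x ≡ 0 (mod 13): 95·t ≡ 0 − 58 = -58 (mod 13).
    Reduce coefficients mod 13: 4·t ≡ 7 (mod 13).
    The inverse of 4 mod 13 is 10 (since 4·10 = 40 = 3·13 + 1), so t ≡ 10·7 = 70 ≡ 5 (mod 13).
    Then x = 58 + 95·5 = 533, valid modulo lcm(95, 13) = 1235: x ≡ 533 (mod 1235).
  Combine with x ≡ 1 (mod 4); new modulus lcm = 4940.
    Write x = 533 + 1235·t and substitute into x ≡ 1 (mod 4): 1235·t ≡ 1 − 533 = -532 (mod 4).
    Reduce coefficients mod 4: 3·t ≡ 0 (mod 4).
    The inverse of 3 mod 4 is 3 (since 3·3 = 9 = 2·4 + 1), so t ≡ 3·0 = 0 ≡ 0 (mod 4).
    Then x = 533 + 1235·0 = 533, valid modulo lcm(1235, 4) = 4940: x ≡ 533 (mod 4940).
Verify against each original: 533 mod 19 = 1, 533 mod 5 = 3, 533 mod 13 = 0, 533 mod 4 = 1.

x ≡ 533 (mod 4940).


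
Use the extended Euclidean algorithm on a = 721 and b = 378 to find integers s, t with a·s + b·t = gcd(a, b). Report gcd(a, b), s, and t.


Euclidean algorithm on (721, 378) — divide until remainder is 0:
  721 = 1 · 378 + 343
  378 = 1 · 343 + 35
  343 = 9 · 35 + 28
  35 = 1 · 28 + 7
  28 = 4 · 7 + 0
gcd(721, 378) = 7.
Track Bezout coefficients alongside the remainders: start with r₀ = 721 = a·1 + b·0 (s = 1, t = 0) and r₁ = 378 = a·0 + b·1 (s = 0, t = 1); each new remainder r_{k+1} = r_{k-1} − q_k·r_k inherits s_{k+1} = s_{k-1} − q_k·s_k, t_{k+1} = t_{k-1} − q_k·t_k, so r_k = a·s_k + b·t_k at every step:
  q = 1: r = 343, s = 1 − 1·0 = 1, t = 0 − 1·1 = -1  (check: 721·1 + 378·(-1) = 343)
  q = 1: r = 35, s = 0 − 1·1 = -1, t = 1 − 1·(-1) = 2  (check: 721·(-1) + 378·2 = 35)
  q = 9: r = 28, s = 1 − 9·(-1) = 10, t = -1 − 9·2 = -19  (check: 721·10 + 378·(-19) = 28)
  q = 1: r = 7, s = -1 − 1·10 = -11, t = 2 − 1·(-19) = 21  (check: 721·(-11) + 378·21 = 7)
The row with r = 7 (the gcd) gives the Bezout coefficients s = -11, t = 21.
Result: 721 · (-11) + 378 · (21) = 7.

gcd(721, 378) = 7; s = -11, t = 21 (check: 721·(-11) + 378·21 = 7).


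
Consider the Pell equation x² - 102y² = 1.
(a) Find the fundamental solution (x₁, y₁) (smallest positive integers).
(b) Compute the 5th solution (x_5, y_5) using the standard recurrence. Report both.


Step 1: Find the fundamental solution (x₁, y₁) of x² - 102y² = 1.
  Expand √102 as a continued fraction. a₀ = ⌊√102⌋ = 10; iterate m_{k+1} = d_k·a_k − m_k, d_{k+1} = (102 − m_{k+1}²)/d_k, a_{k+1} = ⌊(a₀ + m_{k+1})/d_{k+1}⌋ (starting m₀ = 0, d₀ = 1), with convergents p_k = a_k·p_{k-1} + p_{k-2}, q_k = a_k·q_{k-1} + q_{k-2} (p₋₁ = 1, q₋₁ = 0):
  k = 0: a₀ = 10; p₀/q₀ = 10/1; p₀² − 102·q₀² = 100 − 102 = -2.
  k = 1: m = 10, d = 2, a = ⌊(10 + 10)/2⌋ = 10; p/q = (10·10 + 1)/(10·1 + 0) = 101/10; p² − 102·q² = 10201 − 10200 = 1.
  The first convergent with p² − 102·q² = 1 gives the fundamental solution (x₁, y₁) = (101, 10).
Step 2: Apply the recurrence (x_{n+1}, y_{n+1}) = (x₁x_n + 102y₁y_n, x₁y_n + y₁x_n) repeatedly.
  From (x_1, y_1) = (101, 10): x_2 = 101·101 + 102·10·10 = 20401; y_2 = 101·10 + 10·101 = 2020.
  From (x_2, y_2) = (20401, 2020): x_3 = 101·20401 + 102·10·2020 = 4120901; y_3 = 101·2020 + 10·20401 = 408030.
  From (x_3, y_3) = (4120901, 408030): x_4 = 101·4120901 + 102·10·408030 = 832401601; y_4 = 101·408030 + 10·4120901 = 82420040.
  From (x_4, y_4) = (832401601, 82420040): x_5 = 101·832401601 + 102·10·82420040 = 168141002501; y_5 = 101·82420040 + 10·832401601 = 16648440050.
Step 3: Verify x_5² - 102·y_5² = 28271396722041288255001 - 28271396722041288255000 = 1 (should be 1). ✓

(x_1, y_1) = (101, 10); (x_5, y_5) = (168141002501, 16648440050).


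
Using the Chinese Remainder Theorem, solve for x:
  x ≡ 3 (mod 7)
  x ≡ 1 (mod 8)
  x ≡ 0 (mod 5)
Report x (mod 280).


Moduli 7, 8, 5 are pairwise coprime; by CRT there is a unique solution modulo M = 7 · 8 · 5 = 280.
Solve pairwise, accumulating the modulus:
  Start with x ≡ 3 (mod 7).
  Combine with x ≡ 1 (mod 8): since gcd(7, 8) = 1, we get a unique residue mod 56.
    Write x = 3 + 7·t and substitute into x ≡ 1 (mod 8): 7·t ≡ 1 − 3 = -2 (mod 8).
    Reduce coefficients mod 8: 7·t ≡ 6 (mod 8).
    The inverse of 7 mod 8 is 7 (since 7·7 = 49 = 6·8 + 1), so t ≡ 7·6 = 42 ≡ 2 (mod 8).
    Then x = 3 + 7·2 = 17, valid modulo lcm(7, 8) = 56: x ≡ 17 (mod 56).
  Combine with x ≡ 0 (mod 5): since gcd(56, 5) = 1, we get a unique residue mod 280.
    Write x = 17 + 56·t and substitute into x ≡ 0 (mod 5): 56·t ≡ 0 − 17 = -17 (mod 5).
    Reduce coefficients mod 5: 1·t ≡ 3 (mod 5).
    So t ≡ 3 (mod 5).
    Then x = 17 + 56·3 = 185, valid modulo lcm(56, 5) = 280: x ≡ 185 (mod 280).
Verify: 185 mod 7 = 3 ✓, 185 mod 8 = 1 ✓, 185 mod 5 = 0 ✓.

x ≡ 185 (mod 280).


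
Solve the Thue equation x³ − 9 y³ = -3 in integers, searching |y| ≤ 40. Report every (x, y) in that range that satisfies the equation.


The equation is x³ - 9y³ = -3. For fixed y, x³ = 9·y³ − 3, so a solution requires the RHS to be a perfect cube.
Strategy: iterate y from -40 to 40, compute RHS = 9·y³ − 3, and check whether it is a (positive or negative) perfect cube.
Check small values of y:
  y = 0: RHS = -3 is not a perfect cube.
  y = 1: RHS = 6 is not a perfect cube.
  y = -1: RHS = -12 is not a perfect cube.
  y = 2: RHS = 69 is not a perfect cube.
  y = -2: RHS = -75 is not a perfect cube.
  y = 3: RHS = 240 is not a perfect cube.
  y = -3: RHS = -246 is not a perfect cube.
Continuing the search up to |y| = 40 finds no solutions either.
No (x, y) in the scanned range satisfies the equation.

No integer solutions with |y| ≤ 40.


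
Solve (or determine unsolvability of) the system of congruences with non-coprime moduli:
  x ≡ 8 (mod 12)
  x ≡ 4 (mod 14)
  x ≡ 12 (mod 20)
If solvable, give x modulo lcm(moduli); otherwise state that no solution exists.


Moduli 12, 14, 20 are not pairwise coprime, so CRT works modulo lcm(m_i) when all pairwise compatibility conditions hold.
Pairwise compatibility: gcd(m_i, m_j) must divide a_i - a_j for every pair.
Merge one congruence at a time:
  Start: x ≡ 8 (mod 12).
  Combine with x ≡ 4 (mod 14): gcd(12, 14) = 2; 4 - 8 = -4, which IS divisible by 2, so compatible.
    Write x = 8 + 12·t and substitute into x ≡ 4 (mod 14): 12·t ≡ 4 − 8 = -4 (mod 14).
    Divide the congruence (and modulus) by g = 2: 6·t ≡ -2 (mod 7).
    Reduce coefficients mod 7: 6·t ≡ 5 (mod 7).
    The inverse of 6 mod 7 is 6 (since 6·6 = 36 = 5·7 + 1), so t ≡ 6·5 = 30 ≡ 2 (mod 7).
    Then x = 8 + 12·2 = 32, valid modulo lcm(12, 14) = 84: x ≡ 32 (mod 84).
  Combine with x ≡ 12 (mod 20): gcd(84, 20) = 4; 12 - 32 = -20, which IS divisible by 4, so compatible.
    Write x = 32 + 84·t and substitute into x ≡ 12 (mod 20): 84·t ≡ 12 − 32 = -20 (mod 20).
    Divide the congruence (and modulus) by g = 4: 21·t ≡ -5 (mod 5).
    Reduce coefficients mod 5: 1·t ≡ 0 (mod 5).
    So t ≡ 0 (mod 5).
    Then x = 32 + 84·0 = 32, valid modulo lcm(84, 20) = 420: x ≡ 32 (mod 420).
Verify: 32 mod 12 = 8, 32 mod 14 = 4, 32 mod 20 = 12.

x ≡ 32 (mod 420).


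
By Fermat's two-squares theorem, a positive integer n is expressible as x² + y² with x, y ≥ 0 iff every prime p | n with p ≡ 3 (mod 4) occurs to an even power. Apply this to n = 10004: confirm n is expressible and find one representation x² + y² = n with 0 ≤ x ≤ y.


Step 1: Factor n = 10004 = 2^2 · 41 · 61.
Step 2: Check the mod-4 condition on each prime factor: 2 = 2 (special); 41 ≡ 1 (mod 4), exponent 1; 61 ≡ 1 (mod 4), exponent 1.
All primes ≡ 3 (mod 4) appear to even exponent (or don't appear), so by the two-squares theorem n IS expressible as a sum of two squares.
Step 3: Build a representation. Group n = k² · m with k = 2 and m = 41 · 61 = 2501 (a product of primes ≡ 1 (mod 4)); a representation of m scales to one of n via (k·x)² + (k·y)² = k²(x² + y²). Each prime p ≡ 1 (mod 4) is itself a sum of two squares; find a² by testing p − a² for a perfect square:
  41: 41 − 1² = 40, 41 − 2² = 37, 41 − 3² = 32, 41 − 4² = 25 = 5² ⇒ 41 = 4² + 5².
  61: 61 − 1² = 60, 61 − 2² = 57, 61 − 3² = 52, 61 − 4² = 45, 61 − 5² = 36 = 6² ⇒ 61 = 5² + 6².
  Combine using the Brahmagupta–Fibonacci identity (a² + b²)(c² + d²) = (ac − bd)² + (ad + bc)² = (ac + bd)² + (ad − bc)²:
  41 · 61 = 2501: from (4² + 5²)(5² + 6²), take (4·5 − 5·6, 4·6 + 5·5) = (20 − 30, 24 + 25) = (-10, 49); dropping signs (only squares matter) gives (10, 49); check 10² + 49² = 100 + 2401 = 2501 ✓.
  Scale by k = 2: (2·10, 2·49) = (20, 98).
Step 4: Order so x ≤ y and verify: 20² + 98² = 400 + 9604 = 10004 = n. ✓

n = 10004 = 20² + 98² (one valid representation with x ≤ y).


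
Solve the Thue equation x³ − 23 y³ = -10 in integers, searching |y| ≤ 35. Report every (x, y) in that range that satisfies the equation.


The equation is x³ - 23y³ = -10. For fixed y, x³ = 23·y³ − 10, so a solution requires the RHS to be a perfect cube.
Strategy: iterate y from -35 to 35, compute RHS = 23·y³ − 10, and check whether it is a (positive or negative) perfect cube.
Check small values of y:
  y = 0: RHS = -10 is not a perfect cube.
  y = 1: RHS = 13 is not a perfect cube.
  y = -1: RHS = -33 is not a perfect cube.
  y = 2: RHS = 174 is not a perfect cube.
  y = -2: RHS = -194 is not a perfect cube.
  y = 3: RHS = 611 is not a perfect cube.
  y = -3: RHS = -631 is not a perfect cube.
Continuing the search up to |y| = 35 finds no solutions either.
No (x, y) in the scanned range satisfies the equation.

No integer solutions with |y| ≤ 35.


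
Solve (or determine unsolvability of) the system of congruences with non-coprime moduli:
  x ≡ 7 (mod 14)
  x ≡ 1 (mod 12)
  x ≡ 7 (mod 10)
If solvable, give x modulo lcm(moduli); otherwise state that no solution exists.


Moduli 14, 12, 10 are not pairwise coprime, so CRT works modulo lcm(m_i) when all pairwise compatibility conditions hold.
Pairwise compatibility: gcd(m_i, m_j) must divide a_i - a_j for every pair.
Merge one congruence at a time:
  Start: x ≡ 7 (mod 14).
  Combine with x ≡ 1 (mod 12): gcd(14, 12) = 2; 1 - 7 = -6, which IS divisible by 2, so compatible.
    Write x = 7 + 14·t and substitute into x ≡ 1 (mod 12): 14·t ≡ 1 − 7 = -6 (mod 12).
    Divide the congruence (and modulus) by g = 2: 7·t ≡ -3 (mod 6).
    Reduce coefficients mod 6: 1·t ≡ 3 (mod 6).
    So t ≡ 3 (mod 6).
    Then x = 7 + 14·3 = 49, valid modulo lcm(14, 12) = 84: x ≡ 49 (mod 84).
  Combine with x ≡ 7 (mod 10): gcd(84, 10) = 2; 7 - 49 = -42, which IS divisible by 2, so compatible.
    Write x = 49 + 84·t and substitute into x ≡ 7 (mod 10): 84·t ≡ 7 − 49 = -42 (mod 10).
    Divide the congruence (and modulus) by g = 2: 42·t ≡ -21 (mod 5).
    Reduce coefficients mod 5: 2·t ≡ 4 (mod 5).
    The inverse of 2 mod 5 is 3 (since 2·3 = 6 = 1·5 + 1), so t ≡ 3·4 = 12 ≡ 2 (mod 5).
    Then x = 49 + 84·2 = 217, valid modulo lcm(84, 10) = 420: x ≡ 217 (mod 420).
Verify: 217 mod 14 = 7, 217 mod 12 = 1, 217 mod 10 = 7.

x ≡ 217 (mod 420).


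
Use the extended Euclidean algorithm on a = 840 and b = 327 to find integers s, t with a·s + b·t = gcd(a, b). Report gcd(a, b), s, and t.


Euclidean algorithm on (840, 327) — divide until remainder is 0:
  840 = 2 · 327 + 186
  327 = 1 · 186 + 141
  186 = 1 · 141 + 45
  141 = 3 · 45 + 6
  45 = 7 · 6 + 3
  6 = 2 · 3 + 0
gcd(840, 327) = 3.
Track Bezout coefficients alongside the remainders: start with r₀ = 840 = a·1 + b·0 (s = 1, t = 0) and r₁ = 327 = a·0 + b·1 (s = 0, t = 1); each new remainder r_{k+1} = r_{k-1} − q_k·r_k inherits s_{k+1} = s_{k-1} − q_k·s_k, t_{k+1} = t_{k-1} − q_k·t_k, so r_k = a·s_k + b·t_k at every step:
  q = 2: r = 186, s = 1 − 2·0 = 1, t = 0 − 2·1 = -2  (check: 840·1 + 327·(-2) = 186)
  q = 1: r = 141, s = 0 − 1·1 = -1, t = 1 − 1·(-2) = 3  (check: 840·(-1) + 327·3 = 141)
  q = 1: r = 45, s = 1 − 1·(-1) = 2, t = -2 − 1·3 = -5  (check: 840·2 + 327·(-5) = 45)
  q = 3: r = 6, s = -1 − 3·2 = -7, t = 3 − 3·(-5) = 18  (check: 840·(-7) + 327·18 = 6)
  q = 7: r = 3, s = 2 − 7·(-7) = 51, t = -5 − 7·18 = -131  (check: 840·51 + 327·(-131) = 3)
The row with r = 3 (the gcd) gives the Bezout coefficients s = 51, t = -131.
Result: 840 · (51) + 327 · (-131) = 3.

gcd(840, 327) = 3; s = 51, t = -131 (check: 840·51 + 327·(-131) = 3).


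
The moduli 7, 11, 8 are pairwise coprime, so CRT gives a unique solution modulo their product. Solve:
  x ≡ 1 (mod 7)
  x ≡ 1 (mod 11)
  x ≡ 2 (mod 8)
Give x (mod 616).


Moduli 7, 11, 8 are pairwise coprime; by CRT there is a unique solution modulo M = 7 · 11 · 8 = 616.
Solve pairwise, accumulating the modulus:
  Start with x ≡ 1 (mod 7).
  Combine with x ≡ 1 (mod 11): since gcd(7, 11) = 1, we get a unique residue mod 77.
    Write x = 1 + 7·t and substitute into x ≡ 1 (mod 11): 7·t ≡ 1 − 1 = 0 (mod 11).
    The inverse of 7 mod 11 is 8 (since 7·8 = 56 = 5·11 + 1), so t ≡ 8·0 = 0 ≡ 0 (mod 11).
    Then x = 1 + 7·0 = 1, valid modulo lcm(7, 11) = 77: x ≡ 1 (mod 77).
  Combine with x ≡ 2 (mod 8): since gcd(77, 8) = 1, we get a unique residue mod 616.
    Write x = 1 + 77·t and substitute into x ≡ 2 (mod 8): 77·t ≡ 2 − 1 = 1 (mod 8).
    Reduce coefficients mod 8: 5·t ≡ 1 (mod 8).
    The inverse of 5 mod 8 is 5 (since 5·5 = 25 = 3·8 + 1), so t ≡ 5·1 = 5 ≡ 5 (mod 8).
    Then x = 1 + 77·5 = 386, valid modulo lcm(77, 8) = 616: x ≡ 386 (mod 616).
Verify: 386 mod 7 = 1 ✓, 386 mod 11 = 1 ✓, 386 mod 8 = 2 ✓.

x ≡ 386 (mod 616).


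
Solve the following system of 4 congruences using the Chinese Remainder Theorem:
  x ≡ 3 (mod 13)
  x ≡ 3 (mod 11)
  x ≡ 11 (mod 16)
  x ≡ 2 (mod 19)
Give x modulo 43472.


Product of moduli M = 13 · 11 · 16 · 19 = 43472.
Merge one congruence at a time:
  Start: x ≡ 3 (mod 13).
  Combine with x ≡ 3 (mod 11); new modulus lcm = 143.
    Write x = 3 + 13·t and substitute into x ≡ 3 (mod 11): 13·t ≡ 3 − 3 = 0 (mod 11).
    Reduce coefficients mod 11: 2·t ≡ 0 (mod 11).
    The inverse of 2 mod 11 is 6 (since 2·6 = 12 = 1·11 + 1), so t ≡ 6·0 = 0 ≡ 0 (mod 11).
    Then x = 3 + 13·0 = 3, valid modulo lcm(13, 11) = 143: x ≡ 3 (mod 143).
  Combine with x ≡ 11 (mod 16); new modulus lcm = 2288.
    Write x = 3 + 143·t and substitute into x ≡ 11 (mod 16): 143·t ≡ 11 − 3 = 8 (mod 16).
    Reduce coefficients mod 16: 15·t ≡ 8 (mod 16).
    The inverse of 15 mod 16 is 15 (since 15·15 = 225 = 14·16 + 1), so t ≡ 15·8 = 120 ≡ 8 (mod 16).
    Then x = 3 + 143·8 = 1147, valid modulo lcm(143, 16) = 2288: x ≡ 1147 (mod 2288).
  Combine with x ≡ 2 (mod 19); new modulus lcm = 43472.
    Write x = 1147 + 2288·t and substitute into x ≡ 2 (mod 19): 2288·t ≡ 2 − 1147 = -1145 (mod 19).
    Reduce coefficients mod 19: 8·t ≡ 14 (mod 19).
    The inverse of 8 mod 19 is 12 (since 8·12 = 96 = 5·19 + 1), so t ≡ 12·14 = 168 ≡ 16 (mod 19).
    Then x = 1147 + 2288·16 = 37755, valid modulo lcm(2288, 19) = 43472: x ≡ 37755 (mod 43472).
Verify against each original: 37755 mod 13 = 3, 37755 mod 11 = 3, 37755 mod 16 = 11, 37755 mod 19 = 2.

x ≡ 37755 (mod 43472).


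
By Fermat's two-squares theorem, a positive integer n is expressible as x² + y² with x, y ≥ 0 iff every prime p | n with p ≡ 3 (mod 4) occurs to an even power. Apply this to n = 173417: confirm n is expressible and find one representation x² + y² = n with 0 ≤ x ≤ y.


Step 1: Factor n = 173417 = 17 · 101^2.
Step 2: Check the mod-4 condition on each prime factor: 17 ≡ 1 (mod 4), exponent 1; 101 ≡ 1 (mod 4), exponent 2.
All primes ≡ 3 (mod 4) appear to even exponent (or don't appear), so by the two-squares theorem n IS expressible as a sum of two squares.
Step 3: Build a representation. Here n = 17 · 101 · 101 is a product of primes ≡ 1 (mod 4). Each prime p ≡ 1 (mod 4) is itself a sum of two squares; find a² by testing p − a² for a perfect square:
  17: 17 − 1² = 16 = 4² ⇒ 17 = 1² + 4².
  101: 101 − 1² = 100 = 10² ⇒ 101 = 1² + 10².
  Combine using the Brahmagupta–Fibonacci identity (a² + b²)(c² + d²) = (ac − bd)² + (ad + bc)² = (ac + bd)² + (ad − bc)²:
  17 · 101 = 1717: from (1² + 4²)(1² + 10²), take (1·1 − 4·10, 1·10 + 4·1) = (1 − 40, 10 + 4) = (-39, 14); dropping signs (only squares matter) gives (39, 14); check 39² + 14² = 1521 + 196 = 1717 ✓.
  1717 · 101 = 173417: from (39² + 14²)(1² + 10²), take (39·1 − 14·10, 39·10 + 14·1) = (39 − 140, 390 + 14) = (-101, 404); dropping signs (only squares matter) gives (101, 404); check 101² + 404² = 10201 + 163216 = 173417 ✓.
Step 4: Order so x ≤ y and verify: 101² + 404² = 10201 + 163216 = 173417 = n. ✓

n = 173417 = 101² + 404² (one valid representation with x ≤ y).


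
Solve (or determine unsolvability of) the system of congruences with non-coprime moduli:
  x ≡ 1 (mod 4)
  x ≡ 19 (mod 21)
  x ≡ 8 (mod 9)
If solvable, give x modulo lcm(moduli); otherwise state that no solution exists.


Moduli 4, 21, 9 are not pairwise coprime, so CRT works modulo lcm(m_i) when all pairwise compatibility conditions hold.
Pairwise compatibility: gcd(m_i, m_j) must divide a_i - a_j for every pair.
Merge one congruence at a time:
  Start: x ≡ 1 (mod 4).
  Combine with x ≡ 19 (mod 21): gcd(4, 21) = 1; 19 - 1 = 18, which IS divisible by 1, so compatible.
    Write x = 1 + 4·t and substitute into x ≡ 19 (mod 21): 4·t ≡ 19 − 1 = 18 (mod 21).
    The inverse of 4 mod 21 is 16 (since 4·16 = 64 = 3·21 + 1), so t ≡ 16·18 = 288 ≡ 15 (mod 21).
    Then x = 1 + 4·15 = 61, valid modulo lcm(4, 21) = 84: x ≡ 61 (mod 84).
  Combine with x ≡ 8 (mod 9): gcd(84, 9) = 3, and 8 - 61 = -53 is NOT divisible by 3.
    ⇒ system is inconsistent (no integer solution).

No solution (the system is inconsistent).


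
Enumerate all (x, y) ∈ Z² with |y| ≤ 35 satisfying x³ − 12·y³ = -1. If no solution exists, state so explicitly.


The equation is x³ - 12y³ = -1. For fixed y, x³ = 12·y³ − 1, so a solution requires the RHS to be a perfect cube.
Strategy: iterate y from -35 to 35, compute RHS = 12·y³ − 1, and check whether it is a (positive or negative) perfect cube.
Check small values of y:
  y = 0: RHS = -1 = (-1)³ ⇒ x = -1 works.
  y = 1: RHS = 11 is not a perfect cube.
  y = -1: RHS = -13 is not a perfect cube.
  y = 2: RHS = 95 is not a perfect cube.
  y = -2: RHS = -97 is not a perfect cube.
  y = 3: RHS = 323 is not a perfect cube.
  y = -3: RHS = -325 is not a perfect cube.
Continuing the search up to |y| = 35 finds no further solutions beyond those listed.
Collected solutions: (-1, 0).

Solutions (with |y| ≤ 35): (-1, 0).


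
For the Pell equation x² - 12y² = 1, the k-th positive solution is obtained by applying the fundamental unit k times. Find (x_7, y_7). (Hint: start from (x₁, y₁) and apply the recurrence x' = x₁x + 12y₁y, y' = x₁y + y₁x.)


Step 1: Find the fundamental solution (x₁, y₁) of x² - 12y² = 1.
  Expand √12 as a continued fraction. a₀ = ⌊√12⌋ = 3; iterate m_{k+1} = d_k·a_k − m_k, d_{k+1} = (12 − m_{k+1}²)/d_k, a_{k+1} = ⌊(a₀ + m_{k+1})/d_{k+1}⌋ (starting m₀ = 0, d₀ = 1), with convergents p_k = a_k·p_{k-1} + p_{k-2}, q_k = a_k·q_{k-1} + q_{k-2} (p₋₁ = 1, q₋₁ = 0):
  k = 0: a₀ = 3; p₀/q₀ = 3/1; p₀² − 12·q₀² = 9 − 12 = -3.
  k = 1: m = 3, d = 3, a = ⌊(3 + 3)/3⌋ = 2; p/q = (2·3 + 1)/(2·1 + 0) = 7/2; p² − 12·q² = 49 − 48 = 1.
  The first convergent with p² − 12·q² = 1 gives the fundamental solution (x₁, y₁) = (7, 2).
Step 2: Apply the recurrence (x_{n+1}, y_{n+1}) = (x₁x_n + 12y₁y_n, x₁y_n + y₁x_n) repeatedly.
  From (x_1, y_1) = (7, 2): x_2 = 7·7 + 12·2·2 = 97; y_2 = 7·2 + 2·7 = 28.
  From (x_2, y_2) = (97, 28): x_3 = 7·97 + 12·2·28 = 1351; y_3 = 7·28 + 2·97 = 390.
  From (x_3, y_3) = (1351, 390): x_4 = 7·1351 + 12·2·390 = 18817; y_4 = 7·390 + 2·1351 = 5432.
  From (x_4, y_4) = (18817, 5432): x_5 = 7·18817 + 12·2·5432 = 262087; y_5 = 7·5432 + 2·18817 = 75658.
  From (x_5, y_5) = (262087, 75658): x_6 = 7·262087 + 12·2·75658 = 3650401; y_6 = 7·75658 + 2·262087 = 1053780.
  From (x_6, y_6) = (3650401, 1053780): x_7 = 7·3650401 + 12·2·1053780 = 50843527; y_7 = 7·1053780 + 2·3650401 = 14677262.
Step 3: Verify x_7² - 12·y_7² = 2585064237799729 - 2585064237799728 = 1 (should be 1). ✓

(x_1, y_1) = (7, 2); (x_7, y_7) = (50843527, 14677262).


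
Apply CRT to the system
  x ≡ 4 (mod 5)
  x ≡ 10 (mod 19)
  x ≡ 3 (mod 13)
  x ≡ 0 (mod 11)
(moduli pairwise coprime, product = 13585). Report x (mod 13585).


Product of moduli M = 5 · 19 · 13 · 11 = 13585.
Merge one congruence at a time:
  Start: x ≡ 4 (mod 5).
  Combine with x ≡ 10 (mod 19); new modulus lcm = 95.
    Write x = 4 + 5·t and substitute into x ≡ 10 (mod 19): 5·t ≡ 10 − 4 = 6 (mod 19).
    The inverse of 5 mod 19 is 4 (since 5·4 = 20 = 1·19 + 1), so t ≡ 4·6 = 24 ≡ 5 (mod 19).
    Then x = 4 + 5·5 = 29, valid modulo lcm(5, 19) = 95: x ≡ 29 (mod 95).
  Combine with x ≡ 3 (mod 13); new modulus lcm = 1235.
    Write x = 29 + 95·t and substitute into x ≡ 3 (mod 13): 95·t ≡ 3 − 29 = -26 (mod 13).
    Reduce coefficients mod 13: 4·t ≡ 0 (mod 13).
    The inverse of 4 mod 13 is 10 (since 4·10 = 40 = 3·13 + 1), so t ≡ 10·0 = 0 ≡ 0 (mod 13).
    Then x = 29 + 95·0 = 29, valid modulo lcm(95, 13) = 1235: x ≡ 29 (mod 1235).
  Combine with x ≡ 0 (mod 11); new modulus lcm = 13585.
    Write x = 29 + 1235·t and substitute into x ≡ 0 (mod 11): 1235·t ≡ 0 − 29 = -29 (mod 11).
    Reduce coefficients mod 11: 3·t ≡ 4 (mod 11).
    The inverse of 3 mod 11 is 4 (since 3·4 = 12 = 1·11 + 1), so t ≡ 4·4 = 16 ≡ 5 (mod 11).
    Then x = 29 + 1235·5 = 6204, valid modulo lcm(1235, 11) = 13585: x ≡ 6204 (mod 13585).
Verify against each original: 6204 mod 5 = 4, 6204 mod 19 = 10, 6204 mod 13 = 3, 6204 mod 11 = 0.

x ≡ 6204 (mod 13585).


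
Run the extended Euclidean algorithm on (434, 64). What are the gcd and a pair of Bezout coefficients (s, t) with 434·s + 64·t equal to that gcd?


Euclidean algorithm on (434, 64) — divide until remainder is 0:
  434 = 6 · 64 + 50
  64 = 1 · 50 + 14
  50 = 3 · 14 + 8
  14 = 1 · 8 + 6
  8 = 1 · 6 + 2
  6 = 3 · 2 + 0
gcd(434, 64) = 2.
Track Bezout coefficients alongside the remainders: start with r₀ = 434 = a·1 + b·0 (s = 1, t = 0) and r₁ = 64 = a·0 + b·1 (s = 0, t = 1); each new remainder r_{k+1} = r_{k-1} − q_k·r_k inherits s_{k+1} = s_{k-1} − q_k·s_k, t_{k+1} = t_{k-1} − q_k·t_k, so r_k = a·s_k + b·t_k at every step:
  q = 6: r = 50, s = 1 − 6·0 = 1, t = 0 − 6·1 = -6  (check: 434·1 + 64·(-6) = 50)
  q = 1: r = 14, s = 0 − 1·1 = -1, t = 1 − 1·(-6) = 7  (check: 434·(-1) + 64·7 = 14)
  q = 3: r = 8, s = 1 − 3·(-1) = 4, t = -6 − 3·7 = -27  (check: 434·4 + 64·(-27) = 8)
  q = 1: r = 6, s = -1 − 1·4 = -5, t = 7 − 1·(-27) = 34  (check: 434·(-5) + 64·34 = 6)
  q = 1: r = 2, s = 4 − 1·(-5) = 9, t = -27 − 1·34 = -61  (check: 434·9 + 64·(-61) = 2)
The row with r = 2 (the gcd) gives the Bezout coefficients s = 9, t = -61.
Result: 434 · (9) + 64 · (-61) = 2.

gcd(434, 64) = 2; s = 9, t = -61 (check: 434·9 + 64·(-61) = 2).


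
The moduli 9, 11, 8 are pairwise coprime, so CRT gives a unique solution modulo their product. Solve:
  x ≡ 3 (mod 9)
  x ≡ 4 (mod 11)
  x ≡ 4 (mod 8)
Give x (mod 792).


Moduli 9, 11, 8 are pairwise coprime; by CRT there is a unique solution modulo M = 9 · 11 · 8 = 792.
Solve pairwise, accumulating the modulus:
  Start with x ≡ 3 (mod 9).
  Combine with x ≡ 4 (mod 11): since gcd(9, 11) = 1, we get a unique residue mod 99.
    Write x = 3 + 9·t and substitute into x ≡ 4 (mod 11): 9·t ≡ 4 − 3 = 1 (mod 11).
    The inverse of 9 mod 11 is 5 (since 9·5 = 45 = 4·11 + 1), so t ≡ 5·1 = 5 ≡ 5 (mod 11).
    Then x = 3 + 9·5 = 48, valid modulo lcm(9, 11) = 99: x ≡ 48 (mod 99).
  Combine with x ≡ 4 (mod 8): since gcd(99, 8) = 1, we get a unique residue mod 792.
    Write x = 48 + 99·t and substitute into x ≡ 4 (mod 8): 99·t ≡ 4 − 48 = -44 (mod 8).
    Reduce coefficients mod 8: 3·t ≡ 4 (mod 8).
    The inverse of 3 mod 8 is 3 (since 3·3 = 9 = 1·8 + 1), so t ≡ 3·4 = 12 ≡ 4 (mod 8).
    Then x = 48 + 99·4 = 444, valid modulo lcm(99, 8) = 792: x ≡ 444 (mod 792).
Verify: 444 mod 9 = 3 ✓, 444 mod 11 = 4 ✓, 444 mod 8 = 4 ✓.

x ≡ 444 (mod 792).
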